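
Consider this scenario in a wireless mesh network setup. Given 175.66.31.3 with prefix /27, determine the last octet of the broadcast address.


Given: IP = 175.66.31.3, prefix = /27
Host bits = 32 - 27 = 5
Network last octet = 3 AND mask = 0
Host part size = 2^5 - 1 = 31
Broadcast last octet = 0 OR 31 = 31

31


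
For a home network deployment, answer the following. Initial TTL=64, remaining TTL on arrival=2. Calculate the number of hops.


Given: initial TTL = 64, received TTL = 2
Hops = initial TTL - received TTL
Hops = 64 - 2 = 62

62


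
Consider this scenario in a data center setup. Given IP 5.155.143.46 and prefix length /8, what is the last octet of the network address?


Given: IP = 5.155.143.46, prefix = /8
Subnet mask = 255.0.0.0
Last octet of IP: 46
Last octet of mask: 0
Network last octet = 46 AND 0 = 0

0


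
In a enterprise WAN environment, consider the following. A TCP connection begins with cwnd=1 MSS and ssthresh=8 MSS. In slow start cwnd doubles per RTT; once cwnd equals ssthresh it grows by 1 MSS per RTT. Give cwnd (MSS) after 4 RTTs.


RTT 0: cwnd = 1 MSS (initial)
RTT 1: cwnd = 2 MSS (slow start, doubled)
RTT 2: cwnd = 4 MSS (slow start, doubled)
RTT 3: cwnd = 8 MSS (slow start, doubled)
RTT 4: cwnd = 9 MSS (congestion avoidance, +1)

9


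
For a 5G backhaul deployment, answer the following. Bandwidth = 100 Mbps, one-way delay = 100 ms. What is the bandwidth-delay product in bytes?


Given: bandwidth = 100 Mbps, delay = 100 ms
BDP in bits = 100 * 10^6 * 100 / 1000
BDP in bits = 10000000
BDP in bytes = 10000000 / 8 = 1250000

1250000


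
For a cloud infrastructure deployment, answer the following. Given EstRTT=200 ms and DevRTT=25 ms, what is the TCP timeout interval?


Given: EstRTT = 200 ms, DevRTT = 25 ms
Timeout = EstRTT + 4 * DevRTT
4 * DevRTT = 4 * 25 = 100
Timeout = 200 + 100 = 300 ms

300


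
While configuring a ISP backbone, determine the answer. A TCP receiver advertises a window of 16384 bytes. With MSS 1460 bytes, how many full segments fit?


Given: RWND = 16384 bytes, MSS = 1460 bytes
Full segments = floor(RWND / MSS)
Full segments = floor(16384 / 1460)
Full segments = floor(11.2219) = 11

11


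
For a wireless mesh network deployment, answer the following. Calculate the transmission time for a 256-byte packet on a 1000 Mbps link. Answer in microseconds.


Given: packet = 256 bytes, bandwidth = 1000 Mbps
Packet in bits = 256 * 8 = 2048 bits
Bandwidth = 1000 * 10^6 = 1000000000 bps
Time = 2048 / 1000000000 seconds
Time in us = 2048 * 10^6 / 1000000000 = 2.048

2.048


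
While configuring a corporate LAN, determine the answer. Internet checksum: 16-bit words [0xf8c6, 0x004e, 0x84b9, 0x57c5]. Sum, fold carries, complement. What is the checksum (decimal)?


Given words: [0xf8c6, 0x004e, 0x84b9, 0x57c5]
Step 1: Sum all words
Raw sum = 63686 + 78 + 33977 + 22469 = 120210
Step 2: Fold carry: (54674 + 1) = 54675
One's complement = ~54675 & 0xFFFF = 10860

10860


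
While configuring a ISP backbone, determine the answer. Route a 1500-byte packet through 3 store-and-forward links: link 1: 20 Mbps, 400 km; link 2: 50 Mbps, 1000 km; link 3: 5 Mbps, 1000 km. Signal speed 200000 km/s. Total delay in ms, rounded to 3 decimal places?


Packet = 1500 bytes = 12000 bits. Store-and-forward: sum (t_trans + t_prop) per link.
Link 1: t_trans = 12000/(20*10^6) s = 0.6000 ms; t_prop = 400/200000 s = 2.0000 ms; subtotal = 2.6000 ms
Link 2: t_trans = 12000/(50*10^6) s = 0.2400 ms; t_prop = 1000/200000 s = 5.0000 ms; subtotal = 5.2400 ms
Link 3: t_trans = 12000/(5*10^6) s = 2.4000 ms; t_prop = 1000/200000 s = 5.0000 ms; subtotal = 7.4000 ms
End-to-end = 2.6000 + 5.2400 + 7.4000 = 15.2400 ms -> 15.240 ms (3 dp)

15.240


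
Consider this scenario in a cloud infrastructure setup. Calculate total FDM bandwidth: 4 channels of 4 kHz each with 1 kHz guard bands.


Given: 4 channels, 4 kHz each, guard = 1 kHz
Channel bandwidth = 4 * 4 = 16 kHz
Guard bands = 3 gaps * 1 kHz = 3 kHz
Total = 16 + 3 = 19 kHz

19


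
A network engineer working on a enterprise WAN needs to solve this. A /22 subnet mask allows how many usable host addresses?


Given: subnet mask /22
Host bits = 32 - 22 = 10
Total addresses = 2^10 = 1024
Usable hosts = 1024 - 2 (network + broadcast) = 1022

1022


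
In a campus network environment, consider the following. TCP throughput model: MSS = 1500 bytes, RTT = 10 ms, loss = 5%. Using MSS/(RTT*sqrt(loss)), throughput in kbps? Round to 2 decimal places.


Given: MSS = 1500 bytes, RTT = 10 ms, loss = 5%
RTT in seconds = 10 / 1000 = 0.01
Loss rate = 5% = 0.05
sqrt(loss) = sqrt(0.05) = 0.223606797750
Throughput (bytes/s) = 1500 / (0.01 * 0.223606797750) = 670820.3932
Throughput (kbps) = 670820.3932 * 8 / 1000 = 5366.563146 -> 5366.56 kbps (2 dp)

5366.56


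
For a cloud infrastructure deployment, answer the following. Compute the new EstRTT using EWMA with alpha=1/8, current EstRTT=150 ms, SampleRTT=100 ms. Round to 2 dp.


Given: EstRTT = 150 ms, SampleRTT = 100 ms, alpha = 1/8
New EstRTT = (1 - alpha) * EstRTT + alpha * SampleRTT
(7/8) * 150 = 131.25
(1/8) * 100 = 12.5
New EstRTT = 131.25 + 12.5 = 143.75 ms -> 143.75 ms (2 dp)

143.75


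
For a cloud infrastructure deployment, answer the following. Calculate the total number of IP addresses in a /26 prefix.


Given: CIDR prefix /26
Host bits = 32 - 26 = 6
Total addresses = 2^6 = 64

64


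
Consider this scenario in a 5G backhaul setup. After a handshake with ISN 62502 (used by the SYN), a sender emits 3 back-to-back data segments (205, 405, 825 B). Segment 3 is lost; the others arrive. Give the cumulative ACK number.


SYN uses sequence number 62502; first data byte = ISN + 1 = 62503.
Segment 1: SEQ = 62503, len = 205 B, covers [62503, 62707]
Segment 2: SEQ = 62708, len = 405 B, covers [62708, 63112]
Segment 3: SEQ = 63113, len = 825 B, covers [63113, 63937] [LOST]
In-order data received: bytes [62503, 63112] (segments 1..2).
Segment 3 missing -> gap begins at byte 63113.
Cumulative ACK = next expected in-order byte = 62503 + 205 + 405 = 63113

63113


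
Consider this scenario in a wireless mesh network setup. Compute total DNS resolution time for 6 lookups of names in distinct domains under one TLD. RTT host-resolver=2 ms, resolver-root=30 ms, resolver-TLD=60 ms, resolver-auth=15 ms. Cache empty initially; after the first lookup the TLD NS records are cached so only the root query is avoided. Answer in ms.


Lookup 1 (cold cache): local + root + TLD + auth = 2 + 30 + 60 + 15 = 107 ms
Lookups 2..6 (TLD NS cached -> skip root; new domain -> still ask TLD and auth): local + TLD + auth = 2 + 60 + 15 = 77 ms each
Remaining 5 lookups: 5 * 77 = 385 ms
Total = 107 + 385 = 492 ms

492


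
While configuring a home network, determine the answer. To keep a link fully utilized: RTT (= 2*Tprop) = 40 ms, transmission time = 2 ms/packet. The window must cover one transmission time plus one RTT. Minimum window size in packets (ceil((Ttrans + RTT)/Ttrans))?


Given: Ttrans = 2 ms, RTT = 40 ms (= 2 * Tprop, Tprop = 20 ms)
Time until first ACK returns = Ttrans + RTT = 2 + 40 = 42 ms
Need W * Ttrans >= Ttrans + RTT  ->  W >= (Ttrans + RTT) / Ttrans
(Ttrans + RTT) / Ttrans = 42 / 2 = 21
W_min = ceil(21) = 21

21


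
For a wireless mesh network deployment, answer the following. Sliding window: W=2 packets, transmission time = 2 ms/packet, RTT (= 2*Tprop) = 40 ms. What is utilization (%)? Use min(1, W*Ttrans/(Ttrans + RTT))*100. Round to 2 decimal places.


Given: W = 2, Ttrans = 2 ms, RTT = 40 ms (= 2 * Tprop, Tprop = 20 ms)
Cycle time = Ttrans + RTT = 2 + 40 = 42 ms (first packet sent until its ACK returns)
W * Ttrans = 2 * 2 = 4 ms of sending per cycle
W * Ttrans / (Ttrans + RTT) = 4 / 42 = 0.095238
U = min(1, 0.095238) = 0.095238
U% = 9.52%

9.52


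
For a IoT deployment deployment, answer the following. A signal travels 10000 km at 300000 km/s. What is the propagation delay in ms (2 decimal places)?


Given: distance = 10000 km, speed = 300000 km/s
Delay = distance / speed = 10000 / 300000 seconds
Delay in ms = 10000 * 1000 / 300000
Delay = 33.3333 ms
Rounded to 2 dp = 33.33 ms

33.33


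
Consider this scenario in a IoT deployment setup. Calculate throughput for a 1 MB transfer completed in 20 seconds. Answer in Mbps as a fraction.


Given: file = 1 MB, time = 20 s
File in Mb = 1 * 8 = 8 Mb
Throughput = 8 / 20 Mbps
Throughput = 2/5 Mbps

2/5


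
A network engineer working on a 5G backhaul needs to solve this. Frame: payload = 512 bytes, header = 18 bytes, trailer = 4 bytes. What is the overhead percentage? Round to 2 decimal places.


Given: payload = 512 B, header = 18 B, trailer = 4 B
Overhead bytes = header + trailer = 18 + 4 = 22
Total frame = payload + overhead = 512 + 22 = 534
Overhead % = 22 / 534 * 100 = 4.1199% -> 4.12% (2 dp)

4.12


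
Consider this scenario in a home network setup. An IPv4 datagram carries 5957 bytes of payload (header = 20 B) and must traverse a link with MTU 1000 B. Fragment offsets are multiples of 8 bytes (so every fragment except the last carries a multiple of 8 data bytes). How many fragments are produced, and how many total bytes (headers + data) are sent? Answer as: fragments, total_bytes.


Max data per non-final fragment = floor((MTU - header)/8)*8 = floor((1000 - 20)/8)*8 = floor(980/8)*8 = 976 B
Final fragment needs no 8-byte alignment: it can carry up to MTU - header = 980 B
Non-final fragments needed = ceil((payload - 980) / 976) = ceil(4977/976) = ceil(5.0994) = 6
Number of fragments = 6 + 1 = 7
Fragment sizes (data): 6 * 976 B + 101 B (last, 101 <= 980 OK)
Total bytes sent = payload + n_frags * header = 5957 + 7*20 = 5957 + 140 = 6097 B

7, 6097


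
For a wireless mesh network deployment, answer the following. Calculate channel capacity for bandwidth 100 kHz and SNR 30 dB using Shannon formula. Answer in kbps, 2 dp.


Given: B = 100 kHz, SNR = 30 dB
SNR linear = 10^(30/10) = 1000
1 + SNR = 1001
log2(1001) = 9.9672262588
C = 100 * 1000 * 9.9672262588 = 996722.6259 bps
C = 996.722626 kbps -> 996.72 kbps (2 dp)

996.72


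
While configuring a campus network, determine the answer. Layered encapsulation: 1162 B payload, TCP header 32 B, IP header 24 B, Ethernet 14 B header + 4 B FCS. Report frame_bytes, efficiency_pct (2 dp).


TCP segment = 1162 + 32 = 1194 B
IP packet = 1194 + 24 = 1218 B
Ethernet frame = 1218 + 14 + 4 = 1236 B
Efficiency = app / frame = 1162 / 1236 = 0.940129 = 94.0129% -> 94.01% (2 dp)

1236, 94.01


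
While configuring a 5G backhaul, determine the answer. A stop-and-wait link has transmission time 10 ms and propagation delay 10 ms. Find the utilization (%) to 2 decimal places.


Given: Ttrans = 10 ms, Tprop = 10 ms
RTT = 2 * Tprop = 2 * 10 = 20 ms
U = Ttrans / (Ttrans + RTT)
U = 10 / (10 + 20)
U = 10 / 30 = 0.333333
U% = 33.33%

33.33


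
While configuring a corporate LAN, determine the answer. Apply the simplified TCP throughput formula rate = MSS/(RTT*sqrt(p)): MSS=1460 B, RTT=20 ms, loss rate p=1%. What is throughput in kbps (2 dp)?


Given: MSS = 1460 bytes, RTT = 20 ms, loss = 1%
RTT in seconds = 20 / 1000 = 0.02
Loss rate = 1% = 0.01
sqrt(loss) = sqrt(0.01) = 0.1
Throughput (bytes/s) = 1460 / (0.02 * 0.1) = 730000.0000
Throughput (kbps) = 730000.0000 * 8 / 1000 = 5840.000000 -> 5840.00 kbps (2 dp)

5840.00


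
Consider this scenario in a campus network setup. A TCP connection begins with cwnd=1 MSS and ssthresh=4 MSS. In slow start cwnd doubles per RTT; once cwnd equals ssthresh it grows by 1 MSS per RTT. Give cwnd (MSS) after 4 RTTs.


RTT 0: cwnd = 1 MSS (initial)
RTT 1: cwnd = 2 MSS (slow start, doubled)
RTT 2: cwnd = 4 MSS (slow start, doubled)
RTT 3: cwnd = 5 MSS (congestion avoidance, +1)
RTT 4: cwnd = 6 MSS (congestion avoidance, +1)

6


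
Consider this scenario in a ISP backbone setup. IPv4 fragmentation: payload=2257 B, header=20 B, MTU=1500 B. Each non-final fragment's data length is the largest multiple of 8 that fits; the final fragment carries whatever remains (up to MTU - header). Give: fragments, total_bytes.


Max data per non-final fragment = floor((MTU - header)/8)*8 = floor((1500 - 20)/8)*8 = floor(1480/8)*8 = 1480 B
Final fragment needs no 8-byte alignment: it can carry up to MTU - header = 1480 B
Non-final fragments needed = ceil((payload - 1480) / 1480) = ceil(777/1480) = ceil(0.5250) = 1
Number of fragments = 1 + 1 = 2
Fragment sizes (data): 1 * 1480 B + 777 B (last, 777 <= 1480 OK)
Total bytes sent = payload + n_frags * header = 2257 + 2*20 = 2257 + 40 = 2297 B

2, 2297


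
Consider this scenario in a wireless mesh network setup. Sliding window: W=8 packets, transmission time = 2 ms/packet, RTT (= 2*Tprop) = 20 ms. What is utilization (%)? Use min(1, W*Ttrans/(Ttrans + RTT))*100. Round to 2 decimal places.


Given: W = 8, Ttrans = 2 ms, RTT = 20 ms (= 2 * Tprop, Tprop = 10 ms)
Cycle time = Ttrans + RTT = 2 + 20 = 22 ms (first packet sent until its ACK returns)
W * Ttrans = 8 * 2 = 16 ms of sending per cycle
W * Ttrans / (Ttrans + RTT) = 16 / 22 = 0.727273
U = min(1, 0.727273) = 0.727273
U% = 72.73%

72.73


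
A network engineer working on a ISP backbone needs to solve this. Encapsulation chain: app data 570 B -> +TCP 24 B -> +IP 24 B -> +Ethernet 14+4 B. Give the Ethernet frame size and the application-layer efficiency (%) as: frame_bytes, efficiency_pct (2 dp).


TCP segment = 570 + 24 = 594 B
IP packet = 594 + 24 = 618 B
Ethernet frame = 618 + 14 + 4 = 636 B
Efficiency = app / frame = 570 / 636 = 0.896226 = 89.6226% -> 89.62% (2 dp)

636, 89.62


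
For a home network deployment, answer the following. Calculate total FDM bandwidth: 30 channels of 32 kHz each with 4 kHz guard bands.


Given: 30 channels, 32 kHz each, guard = 4 kHz
Channel bandwidth = 30 * 32 = 960 kHz
Guard bands = 29 gaps * 4 kHz = 116 kHz
Total = 960 + 116 = 1076 kHz

1076


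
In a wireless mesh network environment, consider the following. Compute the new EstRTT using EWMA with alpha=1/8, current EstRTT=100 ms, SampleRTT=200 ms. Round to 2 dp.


Given: EstRTT = 100 ms, SampleRTT = 200 ms, alpha = 1/8
New EstRTT = (1 - alpha) * EstRTT + alpha * SampleRTT
(7/8) * 100 = 87.5
(1/8) * 200 = 25
New EstRTT = 87.5 + 25 = 112.5 ms -> 112.50 ms (2 dp)

112.50


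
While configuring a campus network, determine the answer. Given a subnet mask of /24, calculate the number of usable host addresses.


Given: subnet mask /24
Host bits = 32 - 24 = 8
Total addresses = 2^8 = 256
Usable hosts = 256 - 2 (network + broadcast) = 254

254


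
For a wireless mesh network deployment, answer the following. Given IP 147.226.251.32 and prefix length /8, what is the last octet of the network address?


Given: IP = 147.226.251.32, prefix = /8
Subnet mask = 255.0.0.0
Last octet of IP: 32
Last octet of mask: 0
Network last octet = 32 AND 0 = 0

0


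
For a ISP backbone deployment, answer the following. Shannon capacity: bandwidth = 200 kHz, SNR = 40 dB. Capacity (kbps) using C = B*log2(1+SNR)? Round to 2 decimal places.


Given: B = 200 kHz, SNR = 40 dB
SNR linear = 10^(40/10) = 10000
1 + SNR = 10001
log2(10001) = 13.2878566418
C = 200 * 1000 * 13.2878566418 = 2657571.3284 bps
C = 2657.571328 kbps -> 2657.57 kbps (2 dp)

2657.57


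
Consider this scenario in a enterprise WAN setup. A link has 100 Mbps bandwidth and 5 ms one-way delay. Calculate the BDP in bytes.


Given: bandwidth = 100 Mbps, delay = 5 ms
BDP in bits = 100 * 10^6 * 5 / 1000
BDP in bits = 500000
BDP in bytes = 500000 / 8 = 62500

62500


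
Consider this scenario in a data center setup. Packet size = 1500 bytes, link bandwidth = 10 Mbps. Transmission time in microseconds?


Given: packet = 1500 bytes, bandwidth = 10 Mbps
Packet in bits = 1500 * 8 = 12000 bits
Bandwidth = 10 * 10^6 = 10000000 bps
Time = 12000 / 10000000 seconds
Time in us = 12000 * 10^6 / 10000000 = 1200

1200


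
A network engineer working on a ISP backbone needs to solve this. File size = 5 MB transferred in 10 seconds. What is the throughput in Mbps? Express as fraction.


Given: file = 5 MB, time = 10 s
File in Mb = 5 * 8 = 40 Mb
Throughput = 40 / 10 Mbps
Throughput = 4 Mbps

4


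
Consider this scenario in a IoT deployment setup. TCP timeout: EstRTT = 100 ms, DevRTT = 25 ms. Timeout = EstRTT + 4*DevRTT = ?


Given: EstRTT = 100 ms, DevRTT = 25 ms
Timeout = EstRTT + 4 * DevRTT
4 * DevRTT = 4 * 25 = 100
Timeout = 100 + 100 = 200 ms

200


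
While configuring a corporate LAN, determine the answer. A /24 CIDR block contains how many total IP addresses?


Given: CIDR prefix /24
Host bits = 32 - 24 = 8
Total addresses = 2^8 = 256

256


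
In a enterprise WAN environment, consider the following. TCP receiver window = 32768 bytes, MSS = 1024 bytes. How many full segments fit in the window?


Given: RWND = 32768 bytes, MSS = 1024 bytes
Full segments = floor(RWND / MSS)
Full segments = floor(32768 / 1024)
Full segments = floor(32.0) = 32

32


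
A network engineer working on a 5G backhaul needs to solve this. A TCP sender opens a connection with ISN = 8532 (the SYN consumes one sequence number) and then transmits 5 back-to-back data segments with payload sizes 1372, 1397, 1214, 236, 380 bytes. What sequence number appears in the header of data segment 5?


The SYN occupies sequence number ISN = 8532, so the first data byte is ISN + 1 = 8533.
SEQ of data segment i = (ISN + 1) + sum of payload sizes of segments 1..i-1.
Segment 1: SEQ = 8533, payload = 1372 bytes
Segment 2: SEQ = 9905, payload = 1397 bytes
Segment 3: SEQ = 11302, payload = 1214 bytes
Segment 4: SEQ = 12516, payload = 236 bytes
Segment 5: SEQ = 12752, payload = 380 bytes
SEQ of segment 5 = 8533 + 1372 + 1397 + 1214 + 236 = 12752

12752


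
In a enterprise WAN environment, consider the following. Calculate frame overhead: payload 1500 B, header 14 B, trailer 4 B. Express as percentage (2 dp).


Given: payload = 1500 B, header = 14 B, trailer = 4 B
Overhead bytes = header + trailer = 14 + 4 = 18
Total frame = payload + overhead = 1500 + 18 = 1518
Overhead % = 18 / 1518 * 100 = 1.1858% -> 1.19% (2 dp)

1.19


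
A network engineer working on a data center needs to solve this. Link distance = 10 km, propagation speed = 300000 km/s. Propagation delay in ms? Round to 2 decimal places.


Given: distance = 10 km, speed = 300000 km/s
Delay = distance / speed = 10 / 300000 seconds
Delay in ms = 10 * 1000 / 300000
Delay = 0.0333 ms
Rounded to 2 dp = 0.03 ms

0.03


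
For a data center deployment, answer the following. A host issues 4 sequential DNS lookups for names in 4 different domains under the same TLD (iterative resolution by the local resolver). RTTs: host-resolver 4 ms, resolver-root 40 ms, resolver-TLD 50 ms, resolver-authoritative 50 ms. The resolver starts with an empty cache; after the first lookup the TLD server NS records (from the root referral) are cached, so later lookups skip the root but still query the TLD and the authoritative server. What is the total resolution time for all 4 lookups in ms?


Lookup 1 (cold cache): local + root + TLD + auth = 4 + 40 + 50 + 50 = 144 ms
Lookups 2..4 (TLD NS cached -> skip root; new domain -> still ask TLD and auth): local + TLD + auth = 4 + 50 + 50 = 104 ms each
Remaining 3 lookups: 3 * 104 = 312 ms
Total = 144 + 312 = 456 ms

456


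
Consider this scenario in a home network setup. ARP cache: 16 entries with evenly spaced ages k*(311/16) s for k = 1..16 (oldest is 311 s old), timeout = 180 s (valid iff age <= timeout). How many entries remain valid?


Ages are k * 311/16 s for k = 1..16 (spacing = 19.4375 s).
Entry k is valid iff k * 311/16 <= 180 iff k <= 16 * 180 / 311 = 9.2605
n_valid = floor(9.2605) = 9
(n_stale = 16 - 9 = 7)

9


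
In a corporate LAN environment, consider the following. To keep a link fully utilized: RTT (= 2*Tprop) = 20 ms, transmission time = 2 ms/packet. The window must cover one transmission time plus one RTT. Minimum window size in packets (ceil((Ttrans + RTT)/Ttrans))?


Given: Ttrans = 2 ms, RTT = 20 ms (= 2 * Tprop, Tprop = 10 ms)
Time until first ACK returns = Ttrans + RTT = 2 + 20 = 22 ms
Need W * Ttrans >= Ttrans + RTT  ->  W >= (Ttrans + RTT) / Ttrans
(Ttrans + RTT) / Ttrans = 22 / 2 = 11
W_min = ceil(11) = 11

11


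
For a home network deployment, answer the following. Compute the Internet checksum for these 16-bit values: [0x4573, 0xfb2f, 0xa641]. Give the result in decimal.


Given words: [0x4573, 0xfb2f, 0xa641]
Step 1: Sum all words
Raw sum = 17779 + 64303 + 42561 = 124643
Step 2: Fold carry: (59107 + 1) = 59108
One's complement = ~59108 & 0xFFFF = 6427

6427


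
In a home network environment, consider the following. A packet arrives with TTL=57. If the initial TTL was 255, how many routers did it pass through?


Given: initial TTL = 255, received TTL = 57
Hops = initial TTL - received TTL
Hops = 255 - 57 = 198

198


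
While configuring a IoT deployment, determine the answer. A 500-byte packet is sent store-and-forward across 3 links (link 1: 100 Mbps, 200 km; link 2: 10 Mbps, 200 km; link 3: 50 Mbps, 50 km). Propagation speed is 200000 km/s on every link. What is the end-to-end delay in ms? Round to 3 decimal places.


Packet = 500 bytes = 4000 bits. Store-and-forward: sum (t_trans + t_prop) per link.
Link 1: t_trans = 4000/(100*10^6) s = 0.0400 ms; t_prop = 200/200000 s = 1.0000 ms; subtotal = 1.0400 ms
Link 2: t_trans = 4000/(10*10^6) s = 0.4000 ms; t_prop = 200/200000 s = 1.0000 ms; subtotal = 1.4000 ms
Link 3: t_trans = 4000/(50*10^6) s = 0.0800 ms; t_prop = 50/200000 s = 0.2500 ms; subtotal = 0.3300 ms
End-to-end = 1.0400 + 1.4000 + 0.3300 = 2.7700 ms -> 2.770 ms (3 dp)

2.770


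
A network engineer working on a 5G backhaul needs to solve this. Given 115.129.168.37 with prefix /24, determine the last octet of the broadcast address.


Given: IP = 115.129.168.37, prefix = /24
Host bits = 32 - 24 = 8
Network last octet = 37 AND mask = 0
Host part size = 2^8 - 1 = 255
Broadcast last octet = 0 OR 255 = 255

255


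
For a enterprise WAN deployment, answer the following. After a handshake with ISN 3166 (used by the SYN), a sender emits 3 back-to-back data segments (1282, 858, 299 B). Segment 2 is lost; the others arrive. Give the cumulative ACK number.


SYN uses sequence number 3166; first data byte = ISN + 1 = 3167.
Segment 1: SEQ = 3167, len = 1282 B, covers [3167, 4448]
Segment 2: SEQ = 4449, len = 858 B, covers [4449, 5306] [LOST]
Segment 3: SEQ = 5307, len = 299 B, covers [5307, 5605]
In-order data received: bytes [3167, 4448] (segments 1..1).
Segment 2 missing -> gap begins at byte 4449; later segments buffered out of order.
Cumulative ACK = next expected in-order byte = 3167 + 1282 = 4449

4449


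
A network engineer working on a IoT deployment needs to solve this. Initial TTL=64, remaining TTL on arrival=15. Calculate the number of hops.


Given: initial TTL = 64, received TTL = 15
Hops = initial TTL - received TTL
Hops = 64 - 15 = 49

49


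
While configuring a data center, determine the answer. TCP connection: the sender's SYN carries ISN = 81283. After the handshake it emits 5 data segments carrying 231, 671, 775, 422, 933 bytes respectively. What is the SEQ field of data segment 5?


The SYN occupies sequence number ISN = 81283, so the first data byte is ISN + 1 = 81284.
SEQ of data segment i = (ISN + 1) + sum of payload sizes of segments 1..i-1.
Segment 1: SEQ = 81284, payload = 231 bytes
Segment 2: SEQ = 81515, payload = 671 bytes
Segment 3: SEQ = 82186, payload = 775 bytes
Segment 4: SEQ = 82961, payload = 422 bytes
Segment 5: SEQ = 83383, payload = 933 bytes
SEQ of segment 5 = 81284 + 231 + 671 + 775 + 422 = 83383

83383


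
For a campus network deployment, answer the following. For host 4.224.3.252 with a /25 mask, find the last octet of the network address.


Given: IP = 4.224.3.252, prefix = /25
Subnet mask = 255.255.255.128
Last octet of IP: 252
Last octet of mask: 128
Network last octet = 252 AND 128 = 128

128


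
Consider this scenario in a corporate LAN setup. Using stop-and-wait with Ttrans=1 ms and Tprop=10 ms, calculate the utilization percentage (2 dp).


Given: Ttrans = 1 ms, Tprop = 10 ms
RTT = 2 * Tprop = 2 * 10 = 20 ms
U = Ttrans / (Ttrans + RTT)
U = 1 / (1 + 20)
U = 1 / 21 = 0.047619
U% = 4.76%

4.76


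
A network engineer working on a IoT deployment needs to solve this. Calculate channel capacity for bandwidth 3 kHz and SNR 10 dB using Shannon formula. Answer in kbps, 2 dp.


Given: B = 3 kHz, SNR = 10 dB
SNR linear = 10^(10/10) = 10
1 + SNR = 11
log2(11) = 3.4594316186
C = 3 * 1000 * 3.4594316186 = 10378.2949 bps
C = 10.378295 kbps -> 10.38 kbps (2 dp)

10.38


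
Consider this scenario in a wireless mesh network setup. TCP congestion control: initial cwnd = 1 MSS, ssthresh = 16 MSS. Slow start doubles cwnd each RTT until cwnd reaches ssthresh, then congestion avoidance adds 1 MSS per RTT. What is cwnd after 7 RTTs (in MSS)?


RTT 0: cwnd = 1 MSS (initial)
RTT 1: cwnd = 2 MSS (slow start, doubled)
RTT 2: cwnd = 4 MSS (slow start, doubled)
RTT 3: cwnd = 8 MSS (slow start, doubled)
RTT 4: cwnd = 16 MSS (slow start, doubled)
RTT 5: cwnd = 17 MSS (congestion avoidance, +1)
RTT 6: cwnd = 18 MSS (congestion avoidance, +1)
RTT 7: cwnd = 19 MSS (congestion avoidance, +1)

19


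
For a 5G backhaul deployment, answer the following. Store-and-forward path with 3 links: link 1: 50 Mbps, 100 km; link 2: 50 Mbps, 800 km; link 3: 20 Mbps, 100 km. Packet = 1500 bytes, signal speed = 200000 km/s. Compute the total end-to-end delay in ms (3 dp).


Packet = 1500 bytes = 12000 bits. Store-and-forward: sum (t_trans + t_prop) per link.
Link 1: t_trans = 12000/(50*10^6) s = 0.2400 ms; t_prop = 100/200000 s = 0.5000 ms; subtotal = 0.7400 ms
Link 2: t_trans = 12000/(50*10^6) s = 0.2400 ms; t_prop = 800/200000 s = 4.0000 ms; subtotal = 4.2400 ms
Link 3: t_trans = 12000/(20*10^6) s = 0.6000 ms; t_prop = 100/200000 s = 0.5000 ms; subtotal = 1.1000 ms
End-to-end = 0.7400 + 4.2400 + 1.1000 = 6.0800 ms -> 6.080 ms (3 dp)

6.080


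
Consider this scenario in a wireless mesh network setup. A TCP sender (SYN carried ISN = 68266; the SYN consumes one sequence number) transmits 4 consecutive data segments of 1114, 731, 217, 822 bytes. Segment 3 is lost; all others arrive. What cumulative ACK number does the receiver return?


SYN uses sequence number 68266; first data byte = ISN + 1 = 68267.
Segment 1: SEQ = 68267, len = 1114 B, covers [68267, 69380]
Segment 2: SEQ = 69381, len = 731 B, covers [69381, 70111]
Segment 3: SEQ = 70112, len = 217 B, covers [70112, 70328] [LOST]
Segment 4: SEQ = 70329, len = 822 B, covers [70329, 71150]
In-order data received: bytes [68267, 70111] (segments 1..2).
Segment 3 missing -> gap begins at byte 70112; later segments buffered out of order.
Cumulative ACK = next expected in-order byte = 68267 + 1114 + 731 = 70112

70112


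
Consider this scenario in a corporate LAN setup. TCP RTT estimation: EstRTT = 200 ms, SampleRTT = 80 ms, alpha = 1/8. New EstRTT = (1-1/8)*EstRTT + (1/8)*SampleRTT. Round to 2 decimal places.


Given: EstRTT = 200 ms, SampleRTT = 80 ms, alpha = 1/8
New EstRTT = (1 - alpha) * EstRTT + alpha * SampleRTT
(7/8) * 200 = 175
(1/8) * 80 = 10
New EstRTT = 175 + 10 = 185 ms -> 185.00 ms (2 dp)

185.00


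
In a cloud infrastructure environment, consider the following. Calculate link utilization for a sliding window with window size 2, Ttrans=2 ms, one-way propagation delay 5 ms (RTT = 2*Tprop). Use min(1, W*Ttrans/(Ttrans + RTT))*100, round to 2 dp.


Given: W = 2, Ttrans = 2 ms, RTT = 10 ms (= 2 * Tprop, Tprop = 5 ms)
Cycle time = Ttrans + RTT = 2 + 10 = 12 ms (first packet sent until its ACK returns)
W * Ttrans = 2 * 2 = 4 ms of sending per cycle
W * Ttrans / (Ttrans + RTT) = 4 / 12 = 0.333333
U = min(1, 0.333333) = 0.333333
U% = 33.33%

33.33


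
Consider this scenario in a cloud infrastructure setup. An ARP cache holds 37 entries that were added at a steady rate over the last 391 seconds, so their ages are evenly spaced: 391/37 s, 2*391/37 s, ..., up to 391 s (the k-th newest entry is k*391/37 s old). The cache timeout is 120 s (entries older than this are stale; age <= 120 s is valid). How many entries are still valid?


Ages are k * 391/37 s for k = 1..37 (spacing = 10.5676 s).
Entry k is valid iff k * 391/37 <= 120 iff k <= 37 * 120 / 391 = 11.3555
n_valid = floor(11.3555) = 11
(n_stale = 37 - 11 = 26)

11


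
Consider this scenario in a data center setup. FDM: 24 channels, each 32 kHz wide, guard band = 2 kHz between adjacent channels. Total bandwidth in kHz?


Given: 24 channels, 32 kHz each, guard = 2 kHz
Channel bandwidth = 24 * 32 = 768 kHz
Guard bands = 23 gaps * 2 kHz = 46 kHz
Total = 768 + 46 = 814 kHz

814


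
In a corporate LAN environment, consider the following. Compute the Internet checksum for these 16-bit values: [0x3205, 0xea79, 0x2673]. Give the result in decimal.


Given words: [0x3205, 0xea79, 0x2673]
Step 1: Sum all words
Raw sum = 12805 + 60025 + 9843 = 82673
Step 2: Fold carry: (17137 + 1) = 17138
One's complement = ~17138 & 0xFFFF = 48397

48397


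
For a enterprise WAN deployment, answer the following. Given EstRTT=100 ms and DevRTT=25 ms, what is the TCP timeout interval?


Given: EstRTT = 100 ms, DevRTT = 25 ms
Timeout = EstRTT + 4 * DevRTT
4 * DevRTT = 4 * 25 = 100
Timeout = 100 + 100 = 200 ms

200


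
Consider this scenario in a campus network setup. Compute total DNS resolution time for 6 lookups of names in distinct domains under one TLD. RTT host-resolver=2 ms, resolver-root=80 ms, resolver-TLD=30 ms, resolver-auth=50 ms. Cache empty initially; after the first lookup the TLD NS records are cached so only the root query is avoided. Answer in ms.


Lookup 1 (cold cache): local + root + TLD + auth = 2 + 80 + 30 + 50 = 162 ms
Lookups 2..6 (TLD NS cached -> skip root; new domain -> still ask TLD and auth): local + TLD + auth = 2 + 30 + 50 = 82 ms each
Remaining 5 lookups: 5 * 82 = 410 ms
Total = 162 + 410 = 572 ms

572


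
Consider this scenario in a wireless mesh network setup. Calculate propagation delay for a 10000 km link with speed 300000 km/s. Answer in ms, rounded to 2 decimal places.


Given: distance = 10000 km, speed = 300000 km/s
Delay = distance / speed = 10000 / 300000 seconds
Delay in ms = 10000 * 1000 / 300000
Delay = 33.3333 ms
Rounded to 2 dp = 33.33 ms

33.33


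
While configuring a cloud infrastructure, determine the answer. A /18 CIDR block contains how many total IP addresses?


Given: CIDR prefix /18
Host bits = 32 - 18 = 14
Total addresses = 2^14 = 16384

16384


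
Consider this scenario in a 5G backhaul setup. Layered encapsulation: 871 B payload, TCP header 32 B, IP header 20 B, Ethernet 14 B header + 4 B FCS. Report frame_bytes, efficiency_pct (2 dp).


TCP segment = 871 + 32 = 903 B
IP packet = 903 + 20 = 923 B
Ethernet frame = 923 + 14 + 4 = 941 B
Efficiency = app / frame = 871 / 941 = 0.925611 = 92.5611% -> 92.56% (2 dp)

941, 92.56


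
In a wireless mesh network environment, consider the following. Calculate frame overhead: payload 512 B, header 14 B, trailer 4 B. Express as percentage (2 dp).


Given: payload = 512 B, header = 14 B, trailer = 4 B
Overhead bytes = header + trailer = 14 + 4 = 18
Total frame = payload + overhead = 512 + 18 = 530
Overhead % = 18 / 530 * 100 = 3.3962% -> 3.40% (2 dp)

3.40


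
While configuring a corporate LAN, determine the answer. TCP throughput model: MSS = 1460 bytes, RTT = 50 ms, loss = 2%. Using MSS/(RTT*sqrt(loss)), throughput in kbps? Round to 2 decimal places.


Given: MSS = 1460 bytes, RTT = 50 ms, loss = 2%
RTT in seconds = 50 / 1000 = 0.05
Loss rate = 2% = 0.02
sqrt(loss) = sqrt(0.02) = 0.141421356237
Throughput (bytes/s) = 1460 / (0.05 * 0.141421356237) = 206475.1801
Throughput (kbps) = 206475.1801 * 8 / 1000 = 1651.801441 -> 1651.80 kbps (2 dp)

1651.80


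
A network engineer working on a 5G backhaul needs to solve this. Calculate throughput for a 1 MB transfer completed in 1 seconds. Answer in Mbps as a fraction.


Given: file = 1 MB, time = 1 s
File in Mb = 1 * 8 = 8 Mb
Throughput = 8 / 1 Mbps
Throughput = 8 Mbps

8


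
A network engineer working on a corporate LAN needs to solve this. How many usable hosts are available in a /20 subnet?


Given: subnet mask /20
Host bits = 32 - 20 = 12
Total addresses = 2^12 = 4096
Usable hosts = 4096 - 2 (network + broadcast) = 4094

4094


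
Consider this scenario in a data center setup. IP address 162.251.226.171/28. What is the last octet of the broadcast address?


Given: IP = 162.251.226.171, prefix = /28
Host bits = 32 - 28 = 4
Network last octet = 171 AND mask = 160
Host part size = 2^4 - 1 = 15
Broadcast last octet = 160 OR 15 = 175

175


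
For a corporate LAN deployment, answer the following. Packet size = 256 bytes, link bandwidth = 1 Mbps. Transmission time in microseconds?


Given: packet = 256 bytes, bandwidth = 1 Mbps
Packet in bits = 256 * 8 = 2048 bits
Bandwidth = 1 * 10^6 = 1000000 bps
Time = 2048 / 1000000 seconds
Time in us = 2048 * 10^6 / 1000000 = 2048

2048


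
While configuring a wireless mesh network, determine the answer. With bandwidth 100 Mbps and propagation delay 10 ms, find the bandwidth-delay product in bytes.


Given: bandwidth = 100 Mbps, delay = 10 ms
BDP in bits = 100 * 10^6 * 10 / 1000
BDP in bits = 1000000
BDP in bytes = 1000000 / 8 = 125000

125000


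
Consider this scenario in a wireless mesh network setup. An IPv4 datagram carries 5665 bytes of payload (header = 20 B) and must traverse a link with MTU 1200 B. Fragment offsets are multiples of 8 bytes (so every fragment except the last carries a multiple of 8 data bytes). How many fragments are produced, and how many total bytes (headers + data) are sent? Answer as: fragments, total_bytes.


Max data per non-final fragment = floor((MTU - header)/8)*8 = floor((1200 - 20)/8)*8 = floor(1180/8)*8 = 1176 B
Final fragment needs no 8-byte alignment: it can carry up to MTU - header = 1180 B
Non-final fragments needed = ceil((payload - 1180) / 1176) = ceil(4485/1176) = ceil(3.8138) = 4
Number of fragments = 4 + 1 = 5
Fragment sizes (data): 4 * 1176 B + 961 B (last, 961 <= 1180 OK)
Total bytes sent = payload + n_frags * header = 5665 + 5*20 = 5665 + 100 = 5765 B

5, 5765


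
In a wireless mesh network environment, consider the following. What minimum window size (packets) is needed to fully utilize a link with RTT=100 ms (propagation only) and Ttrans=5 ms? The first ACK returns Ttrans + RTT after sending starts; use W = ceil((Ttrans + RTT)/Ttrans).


Given: Ttrans = 5 ms, RTT = 100 ms (= 2 * Tprop, Tprop = 50 ms)
Time until first ACK returns = Ttrans + RTT = 5 + 100 = 105 ms
Need W * Ttrans >= Ttrans + RTT  ->  W >= (Ttrans + RTT) / Ttrans
(Ttrans + RTT) / Ttrans = 105 / 5 = 21
W_min = ceil(21) = 21

21


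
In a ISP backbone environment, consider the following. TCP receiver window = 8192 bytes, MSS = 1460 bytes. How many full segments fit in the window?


Given: RWND = 8192 bytes, MSS = 1460 bytes
Full segments = floor(RWND / MSS)
Full segments = floor(8192 / 1460)
Full segments = floor(5.611) = 5

5


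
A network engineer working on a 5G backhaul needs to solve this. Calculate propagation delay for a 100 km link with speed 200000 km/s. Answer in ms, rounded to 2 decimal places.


Given: distance = 100 km, speed = 200000 km/s
Delay = distance / speed = 100 / 200000 seconds
Delay in ms = 100 * 1000 / 200000
Delay = 0.5000 ms
Rounded to 2 dp = 0.50 ms

0.50


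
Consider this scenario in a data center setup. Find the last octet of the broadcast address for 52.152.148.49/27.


Given: IP = 52.152.148.49, prefix = /27
Host bits = 32 - 27 = 5
Network last octet = 49 AND mask = 32
Host part size = 2^5 - 1 = 31
Broadcast last octet = 32 OR 31 = 63

63


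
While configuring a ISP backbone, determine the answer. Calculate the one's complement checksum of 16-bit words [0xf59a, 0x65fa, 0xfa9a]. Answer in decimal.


Given words: [0xf59a, 0x65fa, 0xfa9a]
Step 1: Sum all words
Raw sum = 62874 + 26106 + 64154 = 153134
Step 2: Fold carry: (22062 + 2) = 22064
One's complement = ~22064 & 0xFFFF = 43471

43471


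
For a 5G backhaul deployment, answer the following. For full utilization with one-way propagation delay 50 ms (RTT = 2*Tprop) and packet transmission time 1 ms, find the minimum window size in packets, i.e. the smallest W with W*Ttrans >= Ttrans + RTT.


Given: Ttrans = 1 ms, RTT = 100 ms (= 2 * Tprop, Tprop = 50 ms)
Time until first ACK returns = Ttrans + RTT = 1 + 100 = 101 ms
Need W * Ttrans >= Ttrans + RTT  ->  W >= (Ttrans + RTT) / Ttrans
(Ttrans + RTT) / Ttrans = 101 / 1 = 101
W_min = ceil(101) = 101

101


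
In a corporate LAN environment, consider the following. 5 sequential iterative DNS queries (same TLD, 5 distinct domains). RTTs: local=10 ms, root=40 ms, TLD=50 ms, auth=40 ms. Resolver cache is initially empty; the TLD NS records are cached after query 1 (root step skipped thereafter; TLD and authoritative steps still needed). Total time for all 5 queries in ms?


Lookup 1 (cold cache): local + root + TLD + auth = 10 + 40 + 50 + 40 = 140 ms
Lookups 2..5 (TLD NS cached -> skip root; new domain -> still ask TLD and auth): local + TLD + auth = 10 + 50 + 40 = 100 ms each
Remaining 4 lookups: 4 * 100 = 400 ms
Total = 140 + 400 = 540 ms

540


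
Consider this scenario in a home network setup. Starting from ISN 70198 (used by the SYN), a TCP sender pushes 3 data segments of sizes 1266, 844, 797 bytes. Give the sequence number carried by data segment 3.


The SYN occupies sequence number ISN = 70198, so the first data byte is ISN + 1 = 70199.
SEQ of data segment i = (ISN + 1) + sum of payload sizes of segments 1..i-1.
Segment 1: SEQ = 70199, payload = 1266 bytes
Segment 2: SEQ = 71465, payload = 844 bytes
Segment 3: SEQ = 72309, payload = 797 bytes
SEQ of segment 3 = 70199 + 1266 + 844 = 72309

72309


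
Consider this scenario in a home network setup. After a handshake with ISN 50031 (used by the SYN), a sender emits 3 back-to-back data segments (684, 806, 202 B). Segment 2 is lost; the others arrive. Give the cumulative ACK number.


SYN uses sequence number 50031; first data byte = ISN + 1 = 50032.
Segment 1: SEQ = 50032, len = 684 B, covers [50032, 50715]
Segment 2: SEQ = 50716, len = 806 B, covers [50716, 51521] [LOST]
Segment 3: SEQ = 51522, len = 202 B, covers [51522, 51723]
In-order data received: bytes [50032, 50715] (segments 1..1).
Segment 2 missing -> gap begins at byte 50716; later segments buffered out of order.
Cumulative ACK = next expected in-order byte = 50032 + 684 = 50716

50716


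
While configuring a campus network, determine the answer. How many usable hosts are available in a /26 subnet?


Given: subnet mask /26
Host bits = 32 - 26 = 6
Total addresses = 2^6 = 64
Usable hosts = 64 - 2 (network + broadcast) = 62

62


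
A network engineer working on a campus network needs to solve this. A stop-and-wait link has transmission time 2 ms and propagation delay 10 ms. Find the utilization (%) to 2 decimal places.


Given: Ttrans = 2 ms, Tprop = 10 ms
RTT = 2 * Tprop = 2 * 10 = 20 ms
U = Ttrans / (Ttrans + RTT)
U = 2 / (2 + 20)
U = 2 / 22 = 0.090909
U% = 9.09%

9.09


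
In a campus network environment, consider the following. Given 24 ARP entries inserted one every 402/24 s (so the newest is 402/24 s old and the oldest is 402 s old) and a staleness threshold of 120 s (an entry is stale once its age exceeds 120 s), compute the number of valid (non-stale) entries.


Ages are k * 402/24 s for k = 1..24 (spacing = 16.7500 s).
Entry k is valid iff k * 402/24 <= 120 iff k <= 24 * 120 / 402 = 7.1642
n_valid = floor(7.1642) = 7
(n_stale = 24 - 7 = 17)

7


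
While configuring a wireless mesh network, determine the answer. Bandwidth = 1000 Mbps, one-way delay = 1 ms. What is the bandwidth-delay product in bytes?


Given: bandwidth = 1000 Mbps, delay = 1 ms
BDP in bits = 1000 * 10^6 * 1 / 1000
BDP in bits = 1000000
BDP in bytes = 1000000 / 8 = 125000

125000


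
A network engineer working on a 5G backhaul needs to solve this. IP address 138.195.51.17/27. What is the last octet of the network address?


Given: IP = 138.195.51.17, prefix = /27
Subnet mask = 255.255.255.224
Last octet of IP: 17
Last octet of mask: 224
Network last octet = 17 AND 224 = 0

0
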